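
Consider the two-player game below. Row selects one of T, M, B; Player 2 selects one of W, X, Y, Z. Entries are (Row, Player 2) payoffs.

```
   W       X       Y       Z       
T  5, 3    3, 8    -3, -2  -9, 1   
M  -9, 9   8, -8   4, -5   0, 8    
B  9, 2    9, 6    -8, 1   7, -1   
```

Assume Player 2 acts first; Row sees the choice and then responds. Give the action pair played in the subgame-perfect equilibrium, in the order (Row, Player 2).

(B, X)

Backward induction with Player 2 moving first.
- W → Row plays B (best of 5, -9, 9); Player 2 gets 2.
- X → Row plays B (best of 3, 8, 9); Player 2 gets 6.
- Y → Row plays M (best of -3, 4, -8); Player 2 gets -5.
- Z → Row plays B (best of -9, 0, 7); Player 2 gets -1.
Player 2's induced payoffs are 2, 6, -5, -1, so Player 2 commits to X. Subgame-perfect outcome: (B, X) with payoffs (9, 6).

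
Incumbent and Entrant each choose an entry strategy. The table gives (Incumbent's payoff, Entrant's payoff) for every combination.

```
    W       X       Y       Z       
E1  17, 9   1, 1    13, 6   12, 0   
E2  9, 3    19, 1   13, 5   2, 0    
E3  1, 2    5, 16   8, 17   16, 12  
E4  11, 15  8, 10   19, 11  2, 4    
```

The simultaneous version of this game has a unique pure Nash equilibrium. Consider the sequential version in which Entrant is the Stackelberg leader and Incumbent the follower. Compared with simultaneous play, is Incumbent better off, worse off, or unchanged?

worse off

Backward induction with Entrant moving first.
- W: Incumbent compares 17, 9, 1, 11 and picks E1; Entrant would get 9.
- X: Incumbent compares 1, 19, 5, 8 and picks E2; Entrant would get 1.
- Y: Incumbent compares 13, 13, 8, 19 and picks E4; Entrant would get 11.
- Z: Incumbent compares 12, 2, 16, 2 and picks E3; Entrant would get 12.
Among 9, 1, 11, 12, the best is 12 at Z. Subgame-perfect outcome: (E3, Z) with payoffs (16, 12).
Under simultaneous play:
Incumbent's best replies: W→E1; X→E2; Y→E4; Z→E3.
Entrant's best replies: E1→W; E2→Y; E3→Y; E4→W.
The unique mutual best reply is (E1, W), giving (17, 9).
Incumbent earns 16 sequentially versus 17 at the Nash outcome: worse off.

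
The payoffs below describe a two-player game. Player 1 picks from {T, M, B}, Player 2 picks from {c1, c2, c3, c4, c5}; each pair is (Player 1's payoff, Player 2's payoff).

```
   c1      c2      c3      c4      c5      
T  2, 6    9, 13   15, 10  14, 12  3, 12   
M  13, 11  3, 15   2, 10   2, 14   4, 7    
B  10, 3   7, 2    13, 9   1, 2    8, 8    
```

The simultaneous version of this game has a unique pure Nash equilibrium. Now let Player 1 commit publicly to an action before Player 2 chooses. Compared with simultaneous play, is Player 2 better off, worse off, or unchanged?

worse off

Player 2 best-responds to each possible Player 1 move:
- T: Player 2 compares 6, 13, 10, 12, 12 and picks c2; Player 1 would get 9.
- M: Player 2 compares 11, 15, 10, 14, 7 and picks c2; Player 1 would get 3.
- B: Player 2 compares 3, 2, 9, 2, 8 and picks c3; Player 1 would get 13.
Player 1's induced payoffs are 9, 3, 13, so Player 1 commits to B. Subgame-perfect outcome: (B, c3) with payoffs (13, 9).
Under simultaneous play:
Player 1's best replies: c1→M; c2→T; c3→T; c4→T; c5→B.
Player 2's best replies: T→c2; M→c2; B→c3.
The unique mutual best reply is (T, c2), giving (9, 13).
Player 2 earns 9 sequentially versus 13 at the Nash outcome: worse off.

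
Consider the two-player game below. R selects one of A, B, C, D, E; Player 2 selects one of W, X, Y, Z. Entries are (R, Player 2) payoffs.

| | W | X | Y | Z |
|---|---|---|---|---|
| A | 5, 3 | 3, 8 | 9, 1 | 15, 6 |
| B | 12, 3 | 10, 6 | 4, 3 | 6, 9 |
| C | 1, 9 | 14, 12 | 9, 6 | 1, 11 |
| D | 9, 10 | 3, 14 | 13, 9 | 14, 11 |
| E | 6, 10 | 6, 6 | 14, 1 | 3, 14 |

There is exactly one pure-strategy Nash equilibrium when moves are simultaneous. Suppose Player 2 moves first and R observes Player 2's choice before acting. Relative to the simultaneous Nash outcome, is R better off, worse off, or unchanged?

Solve by backward induction (Player 2 leads).
- W → R plays B (best of 5, 12, 1, 9, 6); Player 2 gets 3.
- X → R plays C (best of 3, 10, 14, 3, 6); Player 2 gets 12.
- Y → R plays E (best of 9, 4, 9, 13, 14); Player 2 gets 1.
- Z → R plays A (best of 15, 6, 1, 14, 3); Player 2 gets 6.
Among 3, 12, 1, 6, the best is 12 at X. Subgame-perfect outcome: (C, X) with payoffs (14, 12).
Now find the simultaneous Nash equilibrium.
R's best replies: W→B; X→C; Y→E; Z→A.
Player 2's best replies: A→X; B→Z; C→X; D→X; E→Z.
The unique mutual best reply is (C, X), giving (14, 12).
R earns 14 sequentially versus 14 at the Nash outcome: unchanged.

unchanged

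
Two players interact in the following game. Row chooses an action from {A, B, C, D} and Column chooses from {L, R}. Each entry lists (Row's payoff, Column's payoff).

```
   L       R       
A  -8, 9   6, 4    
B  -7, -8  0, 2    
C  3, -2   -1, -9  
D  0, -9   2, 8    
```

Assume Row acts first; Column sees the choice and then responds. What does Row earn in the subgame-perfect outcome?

3

Solve by backward induction (Row leads).
- A: BR = L, leader payoff -8.
- B: BR = R, leader payoff 0.
- C: BR = L, leader payoff 3.
- D: BR = R, leader payoff 2.
Row's induced payoffs are -8, 0, 3, 2, so Row commits to C. Subgame-perfect outcome: (C, L) with payoffs (3, -2).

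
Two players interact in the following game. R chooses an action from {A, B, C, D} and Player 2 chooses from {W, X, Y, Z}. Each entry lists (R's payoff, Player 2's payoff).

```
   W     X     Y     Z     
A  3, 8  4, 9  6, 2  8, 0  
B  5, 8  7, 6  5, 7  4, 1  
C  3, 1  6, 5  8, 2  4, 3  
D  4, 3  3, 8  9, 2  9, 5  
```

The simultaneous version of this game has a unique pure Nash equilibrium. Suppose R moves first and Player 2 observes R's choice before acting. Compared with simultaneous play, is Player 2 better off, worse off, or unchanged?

Player 2 best-responds to each possible R move:
- A → Player 2 plays X (best of 8, 9, 2, 0); R gets 4.
- B → Player 2 plays W (best of 8, 6, 7, 1); R gets 5.
- C → Player 2 plays X (best of 1, 5, 2, 3); R gets 6.
- D → Player 2 plays X (best of 3, 8, 2, 5); R gets 3.
Maximizing over 4, 5, 6, 3, R chooses C. Subgame-perfect outcome: (C, X) with payoffs (6, 5).
For the simultaneous game, intersect best replies.
R's best replies: W→B; X→B; Y→D; Z→D.
Player 2's best replies: A→X; B→W; C→X; D→X.
The unique mutual best reply is (B, W), giving (5, 8).
Player 2 earns 5 sequentially versus 8 at the Nash outcome: worse off.

worse off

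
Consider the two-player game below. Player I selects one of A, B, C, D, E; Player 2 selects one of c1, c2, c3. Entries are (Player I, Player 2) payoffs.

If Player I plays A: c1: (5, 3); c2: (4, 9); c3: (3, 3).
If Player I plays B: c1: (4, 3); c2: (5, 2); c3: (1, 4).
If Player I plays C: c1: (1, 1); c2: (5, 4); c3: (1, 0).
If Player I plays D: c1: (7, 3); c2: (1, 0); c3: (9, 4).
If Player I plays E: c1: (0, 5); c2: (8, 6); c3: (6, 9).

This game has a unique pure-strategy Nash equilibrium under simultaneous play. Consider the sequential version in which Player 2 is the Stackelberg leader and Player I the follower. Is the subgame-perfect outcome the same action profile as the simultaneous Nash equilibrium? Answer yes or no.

Work backward from Player I's decision.
- c1: Player I compares 5, 4, 1, 7, 0 and picks D; Player 2 would get 3.
- c2: Player I compares 4, 5, 5, 1, 8 and picks E; Player 2 would get 6.
- c3: Player I compares 3, 1, 1, 9, 6 and picks D; Player 2 would get 4.
Among 3, 6, 4, the best is 6 at c2. Subgame-perfect outcome: (E, c2) with payoffs (8, 6).
Under simultaneous play:
Player I's best replies: c1→D; c2→E; c3→D.
Player 2's best replies: A→c2; B→c3; C→c2; D→c3; E→c3.
Only (D, c3) has each player best-responding; Nash payoffs (9, 4).
Sequential outcome (E, c2) differs from the Nash profile (D, c3).

no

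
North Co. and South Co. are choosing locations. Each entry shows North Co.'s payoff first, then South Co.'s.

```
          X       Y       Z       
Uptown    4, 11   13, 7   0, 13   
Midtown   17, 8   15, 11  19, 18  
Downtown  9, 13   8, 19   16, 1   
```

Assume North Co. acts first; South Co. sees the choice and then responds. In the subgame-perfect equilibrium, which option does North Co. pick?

South Co. best-responds to each possible North Co. move:
- Uptown → South Co. plays Z (best of 11, 7, 13); North Co. gets 0.
- Midtown → South Co. plays Z (best of 8, 11, 18); North Co. gets 19.
- Downtown → South Co. plays Y (best of 13, 19, 1); North Co. gets 8.
Among 0, 19, 8, the best is 19 at Midtown. Subgame-perfect outcome: (Midtown, Z) with payoffs (19, 18).

Midtown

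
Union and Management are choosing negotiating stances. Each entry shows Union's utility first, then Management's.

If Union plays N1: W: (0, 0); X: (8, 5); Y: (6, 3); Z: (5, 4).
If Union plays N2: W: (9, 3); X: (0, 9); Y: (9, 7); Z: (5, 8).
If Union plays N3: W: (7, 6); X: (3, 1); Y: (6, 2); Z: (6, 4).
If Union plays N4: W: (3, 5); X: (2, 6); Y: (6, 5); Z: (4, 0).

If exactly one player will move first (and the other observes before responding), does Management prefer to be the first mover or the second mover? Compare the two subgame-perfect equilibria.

first

If Union leads: Management's best replies are N1→X, N2→X, N3→W, N4→X; Union's induced payoffs 8, 0, 7, 2; outcome (N1, X), payoffs (8, 5).
If Management leads: Union's best replies are W→N2, X→N1, Y→N2, Z→N3; Management's induced payoffs 3, 5, 7, 4; outcome (N2, Y), payoffs (9, 7).
Management gets 7 moving first and 5 moving second, so Management prefers to move first.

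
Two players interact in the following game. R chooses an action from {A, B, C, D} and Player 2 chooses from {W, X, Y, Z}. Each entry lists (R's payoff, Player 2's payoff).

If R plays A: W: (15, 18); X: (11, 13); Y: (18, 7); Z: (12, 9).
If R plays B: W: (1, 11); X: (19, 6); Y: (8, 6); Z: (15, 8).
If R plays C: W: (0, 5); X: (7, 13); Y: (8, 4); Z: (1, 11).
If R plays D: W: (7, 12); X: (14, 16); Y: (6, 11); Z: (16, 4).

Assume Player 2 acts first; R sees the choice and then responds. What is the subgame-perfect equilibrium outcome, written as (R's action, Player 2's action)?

Backward induction with Player 2 moving first.
- W: R compares 15, 1, 0, 7 and picks A; Player 2 would get 18.
- X: R compares 11, 19, 7, 14 and picks B; Player 2 would get 6.
- Y: R compares 18, 8, 8, 6 and picks A; Player 2 would get 7.
- Z: R compares 12, 15, 1, 16 and picks D; Player 2 would get 4.
Among 18, 6, 7, 4, the best is 18 at W. Subgame-perfect outcome: (A, W) with payoffs (15, 18).

(A, W)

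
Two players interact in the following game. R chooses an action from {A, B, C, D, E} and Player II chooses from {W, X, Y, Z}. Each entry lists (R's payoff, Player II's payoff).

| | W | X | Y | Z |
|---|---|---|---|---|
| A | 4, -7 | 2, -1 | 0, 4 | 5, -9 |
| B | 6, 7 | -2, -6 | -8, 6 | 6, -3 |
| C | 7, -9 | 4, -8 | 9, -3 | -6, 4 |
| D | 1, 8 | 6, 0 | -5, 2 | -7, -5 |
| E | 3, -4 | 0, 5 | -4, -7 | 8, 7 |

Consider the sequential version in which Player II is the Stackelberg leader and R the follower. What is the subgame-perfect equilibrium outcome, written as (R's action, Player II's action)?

(E, Z)

Backward induction with Player II moving first.
- W → R plays C (best of 4, 6, 7, 1, 3); Player II gets -9.
- X → R plays D (best of 2, -2, 4, 6, 0); Player II gets 0.
- Y → R plays C (best of 0, -8, 9, -5, -4); Player II gets -3.
- Z → R plays E (best of 5, 6, -6, -7, 8); Player II gets 7.
Player II's induced payoffs are -9, 0, -3, 7, so Player II commits to Z. Subgame-perfect outcome: (E, Z) with payoffs (8, 7).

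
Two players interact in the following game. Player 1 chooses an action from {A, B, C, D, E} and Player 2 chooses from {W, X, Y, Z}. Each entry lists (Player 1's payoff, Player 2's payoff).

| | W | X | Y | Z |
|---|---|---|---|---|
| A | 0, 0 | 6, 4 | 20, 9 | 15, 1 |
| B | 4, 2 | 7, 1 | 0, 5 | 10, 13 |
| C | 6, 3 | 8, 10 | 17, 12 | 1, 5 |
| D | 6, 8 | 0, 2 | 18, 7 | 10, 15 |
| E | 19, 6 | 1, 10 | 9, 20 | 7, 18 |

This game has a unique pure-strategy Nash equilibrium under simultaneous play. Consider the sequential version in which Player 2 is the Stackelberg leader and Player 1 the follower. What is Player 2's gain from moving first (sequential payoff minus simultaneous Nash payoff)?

Solve by backward induction (Player 2 leads).
- W → Player 1 plays E (best of 0, 4, 6, 6, 19); Player 2 gets 6.
- X → Player 1 plays C (best of 6, 7, 8, 0, 1); Player 2 gets 10.
- Y → Player 1 plays A (best of 20, 0, 17, 18, 9); Player 2 gets 9.
- Z → Player 1 plays A (best of 15, 10, 1, 10, 7); Player 2 gets 1.
Maximizing over 6, 10, 9, 1, Player 2 chooses X. Subgame-perfect outcome: (C, X) with payoffs (8, 10).
For the simultaneous game, intersect best replies.
Player 1's best replies: W→E; X→C; Y→A; Z→A.
Player 2's best replies: A→Y; B→Z; C→Y; D→Z; E→Y.
The unique mutual best reply is (A, Y), giving (20, 9).
Player 2's commitment gain: 10 − 9 = 1.

1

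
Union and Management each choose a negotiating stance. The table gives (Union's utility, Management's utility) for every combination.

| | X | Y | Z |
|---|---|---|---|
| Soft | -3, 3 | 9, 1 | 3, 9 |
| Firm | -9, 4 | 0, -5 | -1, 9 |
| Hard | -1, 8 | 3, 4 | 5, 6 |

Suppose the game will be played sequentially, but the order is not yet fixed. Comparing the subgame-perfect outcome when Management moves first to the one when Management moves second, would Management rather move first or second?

second

If Union leads: Management's best replies are Soft→Z, Firm→Z, Hard→X; Union's induced payoffs 3, -1, -1; outcome (Soft, Z), payoffs (3, 9).
If Management leads: Union's best replies are X→Hard, Y→Soft, Z→Hard; Management's induced payoffs 8, 1, 6; outcome (Hard, X), payoffs (-1, 8).
Management gets 8 moving first and 9 moving second, so Management prefers to move second.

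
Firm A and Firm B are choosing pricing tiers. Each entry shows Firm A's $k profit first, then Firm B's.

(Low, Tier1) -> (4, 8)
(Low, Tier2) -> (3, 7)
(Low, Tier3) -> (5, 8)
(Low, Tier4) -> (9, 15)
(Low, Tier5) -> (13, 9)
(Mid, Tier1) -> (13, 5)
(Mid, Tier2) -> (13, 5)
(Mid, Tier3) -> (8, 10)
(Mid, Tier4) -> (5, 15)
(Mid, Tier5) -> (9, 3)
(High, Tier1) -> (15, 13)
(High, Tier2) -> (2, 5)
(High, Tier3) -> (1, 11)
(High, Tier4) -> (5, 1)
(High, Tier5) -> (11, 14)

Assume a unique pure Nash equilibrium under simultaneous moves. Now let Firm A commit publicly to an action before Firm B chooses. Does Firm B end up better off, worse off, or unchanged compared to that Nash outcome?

worse off

Firm B best-responds to each possible Firm A move:
- Low: BR = Tier4, leader payoff 9.
- Mid: BR = Tier4, leader payoff 5.
- High: BR = Tier5, leader payoff 11.
Firm A's induced payoffs are 9, 5, 11, so Firm A commits to High. Subgame-perfect outcome: (High, Tier5) with payoffs (11, 14).
Now find the simultaneous Nash equilibrium.
Firm A's best replies: Tier1→High; Tier2→Mid; Tier3→Mid; Tier4→Low; Tier5→Low.
Firm B's best replies: Low→Tier4; Mid→Tier4; High→Tier5.
The unique mutual best reply is (Low, Tier4), giving (9, 15).
Firm B earns 14 sequentially versus 15 at the Nash outcome: worse off.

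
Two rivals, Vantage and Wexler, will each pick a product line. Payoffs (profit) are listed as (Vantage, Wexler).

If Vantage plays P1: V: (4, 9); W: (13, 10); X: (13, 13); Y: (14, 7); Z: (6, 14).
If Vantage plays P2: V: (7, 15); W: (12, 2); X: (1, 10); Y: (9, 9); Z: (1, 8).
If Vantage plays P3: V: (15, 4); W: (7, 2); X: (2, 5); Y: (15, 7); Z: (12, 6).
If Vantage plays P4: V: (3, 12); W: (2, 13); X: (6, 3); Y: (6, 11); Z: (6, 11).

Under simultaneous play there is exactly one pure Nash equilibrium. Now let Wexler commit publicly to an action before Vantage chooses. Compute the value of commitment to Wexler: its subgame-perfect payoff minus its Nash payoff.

Solve by backward induction (Wexler leads).
- V: BR = P3, leader payoff 4.
- W: BR = P1, leader payoff 10.
- X: BR = P1, leader payoff 13.
- Y: BR = P3, leader payoff 7.
- Z: BR = P3, leader payoff 6.
Wexler's induced payoffs are 4, 10, 13, 7, 6, so Wexler commits to X. Subgame-perfect outcome: (P1, X) with payoffs (13, 13).
For the simultaneous game, intersect best replies.
Vantage's best replies: V→P3; W→P1; X→P1; Y→P3; Z→P3.
Wexler's best replies: P1→Z; P2→V; P3→Y; P4→W.
Only (P3, Y) has each player best-responding; Nash payoffs (15, 7).
Wexler's commitment gain: 13 − 7 = 6.

6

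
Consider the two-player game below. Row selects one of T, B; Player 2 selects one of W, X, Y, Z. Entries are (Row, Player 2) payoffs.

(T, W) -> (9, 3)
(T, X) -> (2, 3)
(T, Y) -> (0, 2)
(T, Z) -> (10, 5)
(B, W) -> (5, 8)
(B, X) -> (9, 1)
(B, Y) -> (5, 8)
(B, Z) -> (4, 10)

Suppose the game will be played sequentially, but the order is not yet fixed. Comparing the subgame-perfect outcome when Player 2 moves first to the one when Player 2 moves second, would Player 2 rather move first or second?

first

If Row leads: Player 2's best replies are T→Z, B→Z; Row's induced payoffs 10, 4; outcome (T, Z), payoffs (10, 5).
If Player 2 leads: Row's best replies are W→T, X→B, Y→B, Z→T; Player 2's induced payoffs 3, 1, 8, 5; outcome (B, Y), payoffs (5, 8).
Player 2 gets 8 moving first and 5 moving second, so Player 2 prefers to move first.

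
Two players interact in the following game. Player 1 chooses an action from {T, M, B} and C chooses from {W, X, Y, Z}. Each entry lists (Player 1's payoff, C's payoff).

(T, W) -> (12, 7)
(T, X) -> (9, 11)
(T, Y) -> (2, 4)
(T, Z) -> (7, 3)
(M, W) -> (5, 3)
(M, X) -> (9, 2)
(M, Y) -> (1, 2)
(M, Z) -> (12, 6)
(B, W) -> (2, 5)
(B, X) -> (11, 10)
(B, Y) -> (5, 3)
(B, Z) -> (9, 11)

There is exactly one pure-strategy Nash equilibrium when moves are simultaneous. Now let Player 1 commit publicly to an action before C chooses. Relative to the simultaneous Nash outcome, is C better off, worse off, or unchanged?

C best-responds to each possible Player 1 move:
- T: BR = X, leader payoff 9.
- M: BR = Z, leader payoff 12.
- B: BR = Z, leader payoff 9.
Among 9, 12, 9, the best is 12 at M. Subgame-perfect outcome: (M, Z) with payoffs (12, 6).
Under simultaneous play:
Player 1's best replies: W→T; X→B; Y→B; Z→M.
C's best replies: T→X; M→Z; B→Z.
The unique mutual best reply is (M, Z), giving (12, 6).
C earns 6 sequentially versus 6 at the Nash outcome: unchanged.

unchanged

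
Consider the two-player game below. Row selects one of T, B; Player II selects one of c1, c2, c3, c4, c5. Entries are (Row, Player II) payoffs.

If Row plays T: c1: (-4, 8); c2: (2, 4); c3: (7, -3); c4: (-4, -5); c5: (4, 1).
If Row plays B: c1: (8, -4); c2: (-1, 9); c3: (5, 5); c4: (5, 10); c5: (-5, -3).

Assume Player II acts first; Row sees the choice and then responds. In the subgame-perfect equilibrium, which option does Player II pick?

Work backward from Row's decision.
- c1: BR = B, leader payoff -4.
- c2: BR = T, leader payoff 4.
- c3: BR = T, leader payoff -3.
- c4: BR = B, leader payoff 10.
- c5: BR = T, leader payoff 1.
Player II's induced payoffs are -4, 4, -3, 10, 1, so Player II commits to c4. Subgame-perfect outcome: (B, c4) with payoffs (5, 10).

c4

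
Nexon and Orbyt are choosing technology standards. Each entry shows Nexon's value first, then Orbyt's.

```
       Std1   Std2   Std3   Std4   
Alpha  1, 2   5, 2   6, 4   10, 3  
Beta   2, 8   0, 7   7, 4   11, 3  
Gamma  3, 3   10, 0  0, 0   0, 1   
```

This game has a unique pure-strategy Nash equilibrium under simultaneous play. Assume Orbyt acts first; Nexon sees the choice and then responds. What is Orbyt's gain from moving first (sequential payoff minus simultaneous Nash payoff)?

1

Work backward from Nexon's decision.
- Std1: Nexon compares 1, 2, 3 and picks Gamma; Orbyt would get 3.
- Std2: Nexon compares 5, 0, 10 and picks Gamma; Orbyt would get 0.
- Std3: Nexon compares 6, 7, 0 and picks Beta; Orbyt would get 4.
- Std4: Nexon compares 10, 11, 0 and picks Beta; Orbyt would get 3.
Among 3, 0, 4, 3, the best is 4 at Std3. Subgame-perfect outcome: (Beta, Std3) with payoffs (7, 4).
Under simultaneous play:
Nexon's best replies: Std1→Gamma; Std2→Gamma; Std3→Beta; Std4→Beta.
Orbyt's best replies: Alpha→Std3; Beta→Std1; Gamma→Std1.
Only (Gamma, Std1) has each player best-responding; Nash payoffs (3, 3).
Orbyt's commitment gain: 4 − 3 = 1.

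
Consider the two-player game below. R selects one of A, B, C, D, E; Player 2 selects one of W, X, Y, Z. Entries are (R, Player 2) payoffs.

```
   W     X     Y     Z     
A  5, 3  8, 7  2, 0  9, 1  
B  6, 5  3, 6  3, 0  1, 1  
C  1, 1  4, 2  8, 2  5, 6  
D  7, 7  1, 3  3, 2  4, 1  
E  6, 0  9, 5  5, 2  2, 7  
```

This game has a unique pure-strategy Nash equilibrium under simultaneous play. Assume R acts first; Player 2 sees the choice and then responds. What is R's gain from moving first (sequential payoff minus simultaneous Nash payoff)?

Backward induction with R moving first.
- A: Player 2 compares 3, 7, 0, 1 and picks X; R would get 8.
- B: Player 2 compares 5, 6, 0, 1 and picks X; R would get 3.
- C: Player 2 compares 1, 2, 2, 6 and picks Z; R would get 5.
- D: Player 2 compares 7, 3, 2, 1 and picks W; R would get 7.
- E: Player 2 compares 0, 5, 2, 7 and picks Z; R would get 2.
R's induced payoffs are 8, 3, 5, 7, 2, so R commits to A. Subgame-perfect outcome: (A, X) with payoffs (8, 7).
Under simultaneous play:
R's best replies: W→D; X→E; Y→C; Z→A.
Player 2's best replies: A→X; B→X; C→Z; D→W; E→Z.
Only (D, W) has each player best-responding; Nash payoffs (7, 7).
R's commitment gain: 8 − 7 = 1.

1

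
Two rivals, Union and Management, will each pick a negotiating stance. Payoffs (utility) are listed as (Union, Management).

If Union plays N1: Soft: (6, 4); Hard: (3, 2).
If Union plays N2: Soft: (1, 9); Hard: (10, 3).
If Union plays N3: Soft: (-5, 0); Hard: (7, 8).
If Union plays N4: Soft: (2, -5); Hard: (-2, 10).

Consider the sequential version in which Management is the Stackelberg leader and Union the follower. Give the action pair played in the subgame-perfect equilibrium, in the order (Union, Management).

Union best-responds to each possible Management move:
- Soft: BR = N1, leader payoff 4.
- Hard: BR = N2, leader payoff 3.
Management's induced payoffs are 4, 3, so Management commits to Soft. Subgame-perfect outcome: (N1, Soft) with payoffs (6, 4).

(N1, Soft)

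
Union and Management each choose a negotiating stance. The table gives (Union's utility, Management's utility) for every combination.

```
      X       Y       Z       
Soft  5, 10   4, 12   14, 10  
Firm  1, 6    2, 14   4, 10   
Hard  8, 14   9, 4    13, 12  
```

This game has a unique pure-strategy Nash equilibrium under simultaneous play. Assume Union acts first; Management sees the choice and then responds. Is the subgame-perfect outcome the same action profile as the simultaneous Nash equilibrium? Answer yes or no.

Work backward from Management's decision.
- Soft: BR = Y, leader payoff 4.
- Firm: BR = Y, leader payoff 2.
- Hard: BR = X, leader payoff 8.
Union's induced payoffs are 4, 2, 8, so Union commits to Hard. Subgame-perfect outcome: (Hard, X) with payoffs (8, 14).
For the simultaneous game, intersect best replies.
Union's best replies: X→Hard; Y→Hard; Z→Soft.
Management's best replies: Soft→Y; Firm→Y; Hard→X.
Only (Hard, X) has each player best-responding; Nash payoffs (8, 14).
Sequential outcome (Hard, X) coincides with the Nash profile (Hard, X).

yes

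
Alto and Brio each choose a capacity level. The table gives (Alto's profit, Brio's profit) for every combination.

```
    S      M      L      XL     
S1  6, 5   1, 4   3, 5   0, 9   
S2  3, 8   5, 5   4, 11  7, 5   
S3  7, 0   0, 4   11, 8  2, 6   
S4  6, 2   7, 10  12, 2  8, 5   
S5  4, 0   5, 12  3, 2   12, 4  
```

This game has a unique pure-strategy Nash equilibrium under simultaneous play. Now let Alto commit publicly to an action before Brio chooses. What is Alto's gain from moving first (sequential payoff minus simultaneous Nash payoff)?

4

Solve by backward induction (Alto leads).
- S1: BR = XL, leader payoff 0.
- S2: BR = L, leader payoff 4.
- S3: BR = L, leader payoff 11.
- S4: BR = M, leader payoff 7.
- S5: BR = M, leader payoff 5.
Alto's induced payoffs are 0, 4, 11, 7, 5, so Alto commits to S3. Subgame-perfect outcome: (S3, L) with payoffs (11, 8).
Under simultaneous play:
Alto's best replies: S→S3; M→S4; L→S4; XL→S5.
Brio's best replies: S1→XL; S2→L; S3→L; S4→M; S5→M.
Only (S4, M) has each player best-responding; Nash payoffs (7, 10).
Alto's commitment gain: 11 − 7 = 4.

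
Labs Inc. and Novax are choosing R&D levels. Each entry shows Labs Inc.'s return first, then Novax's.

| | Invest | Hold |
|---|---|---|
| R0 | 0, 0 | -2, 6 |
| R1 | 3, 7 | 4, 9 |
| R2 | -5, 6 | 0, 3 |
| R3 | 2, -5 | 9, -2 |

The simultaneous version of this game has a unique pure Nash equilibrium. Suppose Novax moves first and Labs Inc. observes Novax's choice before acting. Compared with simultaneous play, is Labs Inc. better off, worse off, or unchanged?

Solve by backward induction (Novax leads).
- Invest: Labs Inc. compares 0, 3, -5, 2 and picks R1; Novax would get 7.
- Hold: Labs Inc. compares -2, 4, 0, 9 and picks R3; Novax would get -2.
Among 7, -2, the best is 7 at Invest. Subgame-perfect outcome: (R1, Invest) with payoffs (3, 7).
Now find the simultaneous Nash equilibrium.
Labs Inc.'s best replies: Invest→R1; Hold→R3.
Novax's best replies: R0→Hold; R1→Hold; R2→Invest; R3→Hold.
The unique mutual best reply is (R3, Hold), giving (9, -2).
Labs Inc. earns 3 sequentially versus 9 at the Nash outcome: worse off.

worse off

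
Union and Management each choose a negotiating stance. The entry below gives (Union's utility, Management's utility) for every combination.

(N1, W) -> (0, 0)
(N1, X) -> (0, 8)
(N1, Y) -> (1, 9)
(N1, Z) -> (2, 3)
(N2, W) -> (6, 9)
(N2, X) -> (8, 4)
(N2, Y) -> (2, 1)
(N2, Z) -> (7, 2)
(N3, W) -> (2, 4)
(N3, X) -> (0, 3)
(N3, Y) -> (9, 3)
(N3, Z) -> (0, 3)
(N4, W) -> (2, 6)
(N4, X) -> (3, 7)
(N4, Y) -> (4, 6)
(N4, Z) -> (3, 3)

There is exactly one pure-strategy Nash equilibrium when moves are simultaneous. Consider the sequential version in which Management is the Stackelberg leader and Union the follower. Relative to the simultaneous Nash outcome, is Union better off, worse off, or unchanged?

Union best-responds to each possible Management move:
- W: BR = N2, leader payoff 9.
- X: BR = N2, leader payoff 4.
- Y: BR = N3, leader payoff 3.
- Z: BR = N2, leader payoff 2.
Maximizing over 9, 4, 3, 2, Management chooses W. Subgame-perfect outcome: (N2, W) with payoffs (6, 9).
Now find the simultaneous Nash equilibrium.
Union's best replies: W→N2; X→N2; Y→N3; Z→N2.
Management's best replies: N1→Y; N2→W; N3→W; N4→X.
The unique mutual best reply is (N2, W), giving (6, 9).
Union earns 6 sequentially versus 6 at the Nash outcome: unchanged.

unchanged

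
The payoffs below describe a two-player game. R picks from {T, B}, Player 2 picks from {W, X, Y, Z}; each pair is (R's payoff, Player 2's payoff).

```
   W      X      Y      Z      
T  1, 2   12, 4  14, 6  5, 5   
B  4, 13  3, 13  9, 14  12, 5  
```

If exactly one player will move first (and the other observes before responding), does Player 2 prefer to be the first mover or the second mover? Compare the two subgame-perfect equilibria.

If R leads: Player 2's best replies are T→Y, B→Y; R's induced payoffs 14, 9; outcome (T, Y), payoffs (14, 6).
If Player 2 leads: R's best replies are W→B, X→T, Y→T, Z→B; Player 2's induced payoffs 13, 4, 6, 5; outcome (B, W), payoffs (4, 13).
Player 2 gets 13 moving first and 6 moving second, so Player 2 prefers to move first.

first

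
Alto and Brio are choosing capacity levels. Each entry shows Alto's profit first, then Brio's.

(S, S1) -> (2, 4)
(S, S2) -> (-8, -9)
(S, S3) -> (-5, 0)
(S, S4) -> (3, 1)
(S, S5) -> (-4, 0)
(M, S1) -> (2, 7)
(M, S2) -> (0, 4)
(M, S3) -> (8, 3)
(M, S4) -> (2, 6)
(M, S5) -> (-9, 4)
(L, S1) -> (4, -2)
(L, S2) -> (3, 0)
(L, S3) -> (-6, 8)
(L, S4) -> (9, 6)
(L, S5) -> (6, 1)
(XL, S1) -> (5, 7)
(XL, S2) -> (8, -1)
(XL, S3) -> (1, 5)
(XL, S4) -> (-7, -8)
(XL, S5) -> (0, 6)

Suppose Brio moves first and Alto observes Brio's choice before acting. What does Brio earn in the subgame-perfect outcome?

7

Solve by backward induction (Brio leads).
- S1 → Alto plays XL (best of 2, 2, 4, 5); Brio gets 7.
- S2 → Alto plays XL (best of -8, 0, 3, 8); Brio gets -1.
- S3 → Alto plays M (best of -5, 8, -6, 1); Brio gets 3.
- S4 → Alto plays L (best of 3, 2, 9, -7); Brio gets 6.
- S5 → Alto plays L (best of -4, -9, 6, 0); Brio gets 1.
Maximizing over 7, -1, 3, 6, 1, Brio chooses S1. Subgame-perfect outcome: (XL, S1) with payoffs (5, 7).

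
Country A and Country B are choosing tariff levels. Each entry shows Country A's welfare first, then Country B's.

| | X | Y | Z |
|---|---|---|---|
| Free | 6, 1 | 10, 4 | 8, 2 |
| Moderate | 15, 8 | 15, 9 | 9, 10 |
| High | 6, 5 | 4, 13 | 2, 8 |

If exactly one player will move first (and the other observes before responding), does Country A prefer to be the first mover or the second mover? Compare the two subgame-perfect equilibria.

If Country A leads: Country B's best replies are Free→Y, Moderate→Z, High→Y; Country A's induced payoffs 10, 9, 4; outcome (Free, Y), payoffs (10, 4).
If Country B leads: Country A's best replies are X→Moderate, Y→Moderate, Z→Moderate; Country B's induced payoffs 8, 9, 10; outcome (Moderate, Z), payoffs (9, 10).
Country A gets 10 moving first and 9 moving second, so Country A prefers to move first.

first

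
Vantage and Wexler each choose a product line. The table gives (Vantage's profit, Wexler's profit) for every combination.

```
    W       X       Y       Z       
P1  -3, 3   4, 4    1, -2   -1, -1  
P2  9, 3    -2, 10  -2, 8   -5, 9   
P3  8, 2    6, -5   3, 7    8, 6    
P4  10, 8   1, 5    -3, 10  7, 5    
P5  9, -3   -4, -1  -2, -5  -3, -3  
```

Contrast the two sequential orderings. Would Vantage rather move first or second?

second

If Vantage leads: Wexler's best replies are P1→X, P2→X, P3→Y, P4→Y, P5→X; Vantage's induced payoffs 4, -2, 3, -3, -4; outcome (P1, X), payoffs (4, 4).
If Wexler leads: Vantage's best replies are W→P4, X→P3, Y→P3, Z→P3; Wexler's induced payoffs 8, -5, 7, 6; outcome (P4, W), payoffs (10, 8).
Vantage gets 4 moving first and 10 moving second, so Vantage prefers to move second.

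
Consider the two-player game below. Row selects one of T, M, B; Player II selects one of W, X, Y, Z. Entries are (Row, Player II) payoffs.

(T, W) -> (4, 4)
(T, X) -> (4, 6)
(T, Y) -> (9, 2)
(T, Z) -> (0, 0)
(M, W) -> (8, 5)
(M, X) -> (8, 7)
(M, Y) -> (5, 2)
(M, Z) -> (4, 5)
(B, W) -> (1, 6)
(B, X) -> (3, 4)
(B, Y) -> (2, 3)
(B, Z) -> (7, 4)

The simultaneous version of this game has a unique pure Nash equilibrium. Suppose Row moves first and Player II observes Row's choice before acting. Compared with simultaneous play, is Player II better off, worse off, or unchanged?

unchanged

Backward induction with Row moving first.
- T: Player II compares 4, 6, 2, 0 and picks X; Row would get 4.
- M: Player II compares 5, 7, 2, 5 and picks X; Row would get 8.
- B: Player II compares 6, 4, 3, 4 and picks W; Row would get 1.
Maximizing over 4, 8, 1, Row chooses M. Subgame-perfect outcome: (M, X) with payoffs (8, 7).
For the simultaneous game, intersect best replies.
Row's best replies: W→M; X→M; Y→T; Z→B.
Player II's best replies: T→X; M→X; B→W.
Only (M, X) has each player best-responding; Nash payoffs (8, 7).
Player II earns 7 sequentially versus 7 at the Nash outcome: unchanged.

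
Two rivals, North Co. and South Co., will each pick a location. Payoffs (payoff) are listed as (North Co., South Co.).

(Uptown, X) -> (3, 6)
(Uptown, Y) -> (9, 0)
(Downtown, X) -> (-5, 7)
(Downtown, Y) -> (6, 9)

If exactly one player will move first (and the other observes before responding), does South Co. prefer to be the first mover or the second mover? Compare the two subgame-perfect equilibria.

second

If North Co. leads: South Co.'s best replies are Uptown→X, Downtown→Y; North Co.'s induced payoffs 3, 6; outcome (Downtown, Y), payoffs (6, 9).
If South Co. leads: North Co.'s best replies are X→Uptown, Y→Uptown; South Co.'s induced payoffs 6, 0; outcome (Uptown, X), payoffs (3, 6).
South Co. gets 6 moving first and 9 moving second, so South Co. prefers to move second.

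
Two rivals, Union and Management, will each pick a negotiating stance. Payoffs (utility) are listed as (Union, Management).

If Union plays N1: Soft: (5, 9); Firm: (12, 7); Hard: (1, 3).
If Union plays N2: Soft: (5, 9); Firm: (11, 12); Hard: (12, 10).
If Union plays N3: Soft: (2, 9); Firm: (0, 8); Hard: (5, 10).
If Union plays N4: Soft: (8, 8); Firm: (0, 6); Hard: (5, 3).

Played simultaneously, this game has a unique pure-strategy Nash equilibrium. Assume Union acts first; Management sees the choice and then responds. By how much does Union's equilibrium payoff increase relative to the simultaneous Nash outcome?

Backward induction with Union moving first.
- N1: BR = Soft, leader payoff 5.
- N2: BR = Firm, leader payoff 11.
- N3: BR = Hard, leader payoff 5.
- N4: BR = Soft, leader payoff 8.
Among 5, 11, 5, 8, the best is 11 at N2. Subgame-perfect outcome: (N2, Firm) with payoffs (11, 12).
For the simultaneous game, intersect best replies.
Union's best replies: Soft→N4; Firm→N1; Hard→N2.
Management's best replies: N1→Soft; N2→Firm; N3→Hard; N4→Soft.
The unique mutual best reply is (N4, Soft), giving (8, 8).
Union's commitment gain: 11 − 8 = 3.

3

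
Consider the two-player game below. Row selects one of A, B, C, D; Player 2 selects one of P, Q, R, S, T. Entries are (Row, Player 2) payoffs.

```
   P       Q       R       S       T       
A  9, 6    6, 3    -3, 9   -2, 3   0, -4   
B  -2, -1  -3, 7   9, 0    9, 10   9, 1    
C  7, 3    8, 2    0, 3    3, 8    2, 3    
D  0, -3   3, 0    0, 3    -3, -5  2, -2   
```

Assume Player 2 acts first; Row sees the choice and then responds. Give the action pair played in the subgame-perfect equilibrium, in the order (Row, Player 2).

Work backward from Row's decision.
- P: BR = A, leader payoff 6.
- Q: BR = C, leader payoff 2.
- R: BR = B, leader payoff 0.
- S: BR = B, leader payoff 10.
- T: BR = B, leader payoff 1.
Among 6, 2, 0, 10, 1, the best is 10 at S. Subgame-perfect outcome: (B, S) with payoffs (9, 10).

(B, S)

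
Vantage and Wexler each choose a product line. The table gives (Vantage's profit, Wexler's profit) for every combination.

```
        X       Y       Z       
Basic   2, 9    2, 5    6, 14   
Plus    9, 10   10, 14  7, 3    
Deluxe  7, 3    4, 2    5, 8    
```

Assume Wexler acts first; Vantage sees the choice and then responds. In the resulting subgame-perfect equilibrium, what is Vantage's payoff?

10

Backward induction with Wexler moving first.
- X: BR = Plus, leader payoff 10.
- Y: BR = Plus, leader payoff 14.
- Z: BR = Plus, leader payoff 3.
Wexler's induced payoffs are 10, 14, 3, so Wexler commits to Y. Subgame-perfect outcome: (Plus, Y) with payoffs (10, 14).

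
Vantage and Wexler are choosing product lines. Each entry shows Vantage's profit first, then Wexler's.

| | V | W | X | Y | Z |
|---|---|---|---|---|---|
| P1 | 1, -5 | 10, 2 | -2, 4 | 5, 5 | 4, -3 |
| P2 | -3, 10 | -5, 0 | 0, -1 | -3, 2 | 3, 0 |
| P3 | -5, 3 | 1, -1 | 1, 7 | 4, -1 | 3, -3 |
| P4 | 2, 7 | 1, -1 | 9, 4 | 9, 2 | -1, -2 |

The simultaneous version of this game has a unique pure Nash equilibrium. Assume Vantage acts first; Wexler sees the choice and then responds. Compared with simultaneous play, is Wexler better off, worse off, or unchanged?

Work backward from Wexler's decision.
- P1 → Wexler plays Y (best of -5, 2, 4, 5, -3); Vantage gets 5.
- P2 → Wexler plays V (best of 10, 0, -1, 2, 0); Vantage gets -3.
- P3 → Wexler plays X (best of 3, -1, 7, -1, -3); Vantage gets 1.
- P4 → Wexler plays V (best of 7, -1, 4, 2, -2); Vantage gets 2.
Among 5, -3, 1, 2, the best is 5 at P1. Subgame-perfect outcome: (P1, Y) with payoffs (5, 5).
For the simultaneous game, intersect best replies.
Vantage's best replies: V→P4; W→P1; X→P4; Y→P4; Z→P1.
Wexler's best replies: P1→Y; P2→V; P3→X; P4→V.
Only (P4, V) has each player best-responding; Nash payoffs (2, 7).
Wexler earns 5 sequentially versus 7 at the Nash outcome: worse off.

worse off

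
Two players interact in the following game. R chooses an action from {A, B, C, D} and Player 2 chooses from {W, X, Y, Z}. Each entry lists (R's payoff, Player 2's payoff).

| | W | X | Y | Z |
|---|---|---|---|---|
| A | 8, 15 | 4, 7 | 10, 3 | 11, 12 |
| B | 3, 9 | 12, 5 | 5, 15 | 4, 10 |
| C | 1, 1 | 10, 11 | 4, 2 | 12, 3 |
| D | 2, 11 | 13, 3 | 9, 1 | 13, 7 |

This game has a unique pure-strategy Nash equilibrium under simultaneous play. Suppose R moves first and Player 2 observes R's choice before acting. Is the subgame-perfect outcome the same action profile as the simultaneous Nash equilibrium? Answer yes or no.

Work backward from Player 2's decision.
- A: Player 2 compares 15, 7, 3, 12 and picks W; R would get 8.
- B: Player 2 compares 9, 5, 15, 10 and picks Y; R would get 5.
- C: Player 2 compares 1, 11, 2, 3 and picks X; R would get 10.
- D: Player 2 compares 11, 3, 1, 7 and picks W; R would get 2.
Maximizing over 8, 5, 10, 2, R chooses C. Subgame-perfect outcome: (C, X) with payoffs (10, 11).
Under simultaneous play:
R's best replies: W→A; X→D; Y→A; Z→D.
Player 2's best replies: A→W; B→Y; C→X; D→W.
The unique mutual best reply is (A, W), giving (8, 15).
Sequential outcome (C, X) differs from the Nash profile (A, W).

no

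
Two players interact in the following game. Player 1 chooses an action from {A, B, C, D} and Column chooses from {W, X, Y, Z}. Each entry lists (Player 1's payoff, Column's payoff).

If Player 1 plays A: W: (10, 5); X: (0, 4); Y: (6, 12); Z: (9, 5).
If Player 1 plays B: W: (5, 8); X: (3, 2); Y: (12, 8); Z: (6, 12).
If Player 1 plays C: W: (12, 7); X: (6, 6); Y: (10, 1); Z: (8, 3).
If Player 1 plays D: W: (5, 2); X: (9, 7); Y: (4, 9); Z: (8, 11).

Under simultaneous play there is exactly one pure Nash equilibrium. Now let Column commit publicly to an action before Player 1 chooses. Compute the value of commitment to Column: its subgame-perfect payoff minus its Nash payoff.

1

Work backward from Player 1's decision.
- W → Player 1 plays C (best of 10, 5, 12, 5); Column gets 7.
- X → Player 1 plays D (best of 0, 3, 6, 9); Column gets 7.
- Y → Player 1 plays B (best of 6, 12, 10, 4); Column gets 8.
- Z → Player 1 plays A (best of 9, 6, 8, 8); Column gets 5.
Among 7, 7, 8, 5, the best is 8 at Y. Subgame-perfect outcome: (B, Y) with payoffs (12, 8).
Now find the simultaneous Nash equilibrium.
Player 1's best replies: W→C; X→D; Y→B; Z→A.
Column's best replies: A→Y; B→Z; C→W; D→Z.
Only (C, W) has each player best-responding; Nash payoffs (12, 7).
Column's commitment gain: 8 − 7 = 1.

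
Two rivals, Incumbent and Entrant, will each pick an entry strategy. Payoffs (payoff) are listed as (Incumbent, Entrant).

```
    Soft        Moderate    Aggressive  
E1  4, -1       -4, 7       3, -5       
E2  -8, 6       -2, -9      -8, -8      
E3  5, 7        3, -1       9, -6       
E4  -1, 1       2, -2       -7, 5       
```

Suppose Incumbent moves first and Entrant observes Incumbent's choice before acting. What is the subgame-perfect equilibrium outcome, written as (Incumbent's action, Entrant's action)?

(E3, Soft)

Entrant best-responds to each possible Incumbent move:
- E1: BR = Moderate, leader payoff -4.
- E2: BR = Soft, leader payoff -8.
- E3: BR = Soft, leader payoff 5.
- E4: BR = Aggressive, leader payoff -7.
Incumbent's induced payoffs are -4, -8, 5, -7, so Incumbent commits to E3. Subgame-perfect outcome: (E3, Soft) with payoffs (5, 7).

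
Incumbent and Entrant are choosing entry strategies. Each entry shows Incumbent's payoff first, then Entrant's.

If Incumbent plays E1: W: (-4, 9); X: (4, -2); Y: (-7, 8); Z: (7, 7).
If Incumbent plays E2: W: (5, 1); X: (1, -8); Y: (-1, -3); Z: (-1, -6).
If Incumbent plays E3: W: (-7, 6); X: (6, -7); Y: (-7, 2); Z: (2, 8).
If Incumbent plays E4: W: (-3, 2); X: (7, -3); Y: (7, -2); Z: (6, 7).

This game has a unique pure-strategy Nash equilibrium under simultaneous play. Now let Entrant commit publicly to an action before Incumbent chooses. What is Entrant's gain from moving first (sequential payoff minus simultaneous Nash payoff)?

6

Backward induction with Entrant moving first.
- W: Incumbent compares -4, 5, -7, -3 and picks E2; Entrant would get 1.
- X: Incumbent compares 4, 1, 6, 7 and picks E4; Entrant would get -3.
- Y: Incumbent compares -7, -1, -7, 7 and picks E4; Entrant would get -2.
- Z: Incumbent compares 7, -1, 2, 6 and picks E1; Entrant would get 7.
Entrant's induced payoffs are 1, -3, -2, 7, so Entrant commits to Z. Subgame-perfect outcome: (E1, Z) with payoffs (7, 7).
Under simultaneous play:
Incumbent's best replies: W→E2; X→E4; Y→E4; Z→E1.
Entrant's best replies: E1→W; E2→W; E3→Z; E4→Z.
The unique mutual best reply is (E2, W), giving (5, 1).
Entrant's commitment gain: 7 − 1 = 6.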